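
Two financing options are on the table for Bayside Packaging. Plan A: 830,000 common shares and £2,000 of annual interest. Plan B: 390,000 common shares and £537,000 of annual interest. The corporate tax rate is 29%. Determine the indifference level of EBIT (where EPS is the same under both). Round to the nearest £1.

At indifference, (EBIT − 2,000)(1 − t)/830,000 = (EBIT − 537,000)(1 − t)/390,000.
The (1 − t) factor cancels: (EBIT − 2,000) × 390,000 = (EBIT − 537,000) × 830,000.
Solving, EBIT = (537,000·830,000 − 2,000·390,000) / (830,000 − 390,000) = 444,930,000,000 / 440,000 = 1,011,204.55.

£1,011,205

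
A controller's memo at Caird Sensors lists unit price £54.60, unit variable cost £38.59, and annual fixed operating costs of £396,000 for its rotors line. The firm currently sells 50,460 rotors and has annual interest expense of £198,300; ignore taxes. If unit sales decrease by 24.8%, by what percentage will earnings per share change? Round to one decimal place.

-93.8%

Contribution at this volume is 50,460 × £16.01 = £807,864.60.
Subtracting fixed costs: EBIT = £807,864.60 − £396,000 = £411,864.60.
Interest = £198,300.00, so EBIT − I = £213,564.60.
DCL = total CM / (EBIT − I) = £807,864.60 / £213,564.60 = 3.7828.
EPS therefore changes by 3.7828 × (-24.8%) = -93.8%.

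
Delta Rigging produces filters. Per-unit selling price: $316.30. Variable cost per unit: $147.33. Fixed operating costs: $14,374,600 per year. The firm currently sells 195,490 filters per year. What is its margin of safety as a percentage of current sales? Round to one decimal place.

56.5%

Contribution margin per unit = $316.30 − $147.33 = $168.97. Break-even units = $14,374,600 ÷ $168.97 = 85,071.91; break-even revenue = 85,071.91 × $316.30 = $26,908,243.95.
Current sales = 195,490 × $316.30 = $61,833,487.00.
Margin of safety = ($61,833,487.00 − $26,908,243.95) ÷ $61,833,487.00 = 56.5%.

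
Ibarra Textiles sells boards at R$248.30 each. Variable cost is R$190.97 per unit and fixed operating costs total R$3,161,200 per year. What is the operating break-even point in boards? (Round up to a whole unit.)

Unit CM = price − variable cost = R$248.30 − R$190.97 = R$57.33.
Break-even Q = R$3,161,200 / R$57.33 = 55,140.42 → 55,141 boards.

55,141 boards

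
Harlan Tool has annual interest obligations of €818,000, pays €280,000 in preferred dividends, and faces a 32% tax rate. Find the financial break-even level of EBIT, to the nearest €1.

Grossing the preferred dividend up to pre-tax terms: €280,000 / (1 − 0.32) = €411,764.71.
Financial break-even EBIT = interest + D_p ÷ (1 − t) = €818,000 + €411,764.71 = €1,229,764.71.

€1,229,765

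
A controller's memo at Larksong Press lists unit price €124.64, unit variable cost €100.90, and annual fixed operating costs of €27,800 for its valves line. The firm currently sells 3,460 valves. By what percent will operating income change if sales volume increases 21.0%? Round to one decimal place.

Total contribution margin = 3,460 × €23.74 = €82,140.40.
Operating income = contribution − fixed costs = €82,140.40 − €27,800 = €54,340.40.
So DOL = total CM / EBIT = €82,140.40 / €54,340.40 = 1.5116.
Operating income changes by 1.5116 × +21.0% = +31.7%.

+31.7%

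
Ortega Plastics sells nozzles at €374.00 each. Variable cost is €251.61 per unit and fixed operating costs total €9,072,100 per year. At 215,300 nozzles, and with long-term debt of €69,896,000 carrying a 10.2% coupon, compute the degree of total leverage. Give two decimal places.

At 215,300 units, contribution = 215,300 × €122.39 = €26,350,567.00.
Subtracting fixed costs: EBIT = €26,350,567.00 − €9,072,100 = €17,278,467.00. Interest = €7,129,392.00.
DOL = €26,350,567.00 ÷ €17,278,467.00 = 1.5251; DFL = €17,278,467.00 ÷ €10,149,075.00 = 1.7025.
Combined leverage = 1.5251 × 1.7025 = 2.5965.

2.60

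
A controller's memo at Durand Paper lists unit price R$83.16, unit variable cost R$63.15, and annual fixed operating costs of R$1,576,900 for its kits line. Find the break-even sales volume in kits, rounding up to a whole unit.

Each unit contributes R$83.16 − R$63.15 = R$20.01.
Break-even Q = R$1,576,900 / R$20.01 = 78,805.60 → 78,806 kits.

78,806 kits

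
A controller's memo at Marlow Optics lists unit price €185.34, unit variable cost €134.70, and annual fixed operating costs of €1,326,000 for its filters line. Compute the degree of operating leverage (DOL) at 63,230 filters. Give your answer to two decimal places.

At 63,230 units, contribution = 63,230 × €50.64 = €3,201,967.20.
Operating income = contribution − fixed costs = €3,201,967.20 − €1,326,000 = €1,875,967.20.
Degree of operating leverage = €3,201,967.20 / €1,875,967.20 = 1.7068.

1.71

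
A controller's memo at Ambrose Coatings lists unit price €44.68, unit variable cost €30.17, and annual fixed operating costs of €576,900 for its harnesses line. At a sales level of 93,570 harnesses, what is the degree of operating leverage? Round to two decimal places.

1.74

Contribution at this volume is 93,570 × €14.51 = €1,357,700.70.
EBIT = €1,357,700.70 − €576,900 = €780,800.70.
So DOL = total CM / EBIT = €1,357,700.70 / €780,800.70 = 1.7389.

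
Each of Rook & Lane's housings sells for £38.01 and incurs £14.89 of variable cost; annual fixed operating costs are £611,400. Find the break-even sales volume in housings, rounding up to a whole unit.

Contribution margin per unit = £38.01 − £14.89 = £23.12.
Break-even volume = fixed costs ÷ CM per unit = £611,400 ÷ £23.12 = 26,444.64, so 26,445 housings.

26,445 housings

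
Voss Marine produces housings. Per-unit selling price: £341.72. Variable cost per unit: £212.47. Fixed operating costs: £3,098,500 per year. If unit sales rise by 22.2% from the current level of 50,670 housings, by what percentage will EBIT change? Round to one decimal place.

At 50,670 units, contribution = 50,670 × £129.25 = £6,549,097.50.
EBIT = £6,549,097.50 − £3,098,500 = £3,450,597.50.
So DOL = total CM / EBIT = £6,549,097.50 / £3,450,597.50 = 1.8980.
%ΔEBIT = DOL × %ΔSales = 1.8980 × +22.2% = +42.1%.

+42.1%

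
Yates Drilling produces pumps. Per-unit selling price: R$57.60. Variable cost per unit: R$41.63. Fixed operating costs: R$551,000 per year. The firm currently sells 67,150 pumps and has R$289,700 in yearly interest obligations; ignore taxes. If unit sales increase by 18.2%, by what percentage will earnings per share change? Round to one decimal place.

Contribution at this volume is 67,150 × R$15.97 = R$1,072,385.50.
Subtracting fixed costs: EBIT = R$1,072,385.50 − R$551,000 = R$521,385.50.
Interest = R$289,700.00, so EBIT − I = R$231,685.50.
Degree of combined leverage = contribution ÷ (EBIT − I) = R$1,072,385.50 ÷ R$231,685.50 = 4.6286.
EPS therefore changes by 4.6286 × (+18.2%) = +84.2%.

+84.2%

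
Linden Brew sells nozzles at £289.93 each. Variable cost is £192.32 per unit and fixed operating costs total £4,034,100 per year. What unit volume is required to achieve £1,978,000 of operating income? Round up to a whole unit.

61,594 nozzles

Contribution margin per unit = £289.93 − £192.32 = £97.61.
Need Q such that Q × £97.61 − £4,034,100 = £1,978,000, i.e. Q = £6,012,100 / £97.61 = 61,593.07 → 61,594.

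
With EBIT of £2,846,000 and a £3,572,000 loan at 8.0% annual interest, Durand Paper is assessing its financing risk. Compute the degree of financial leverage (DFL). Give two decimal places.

1.11

Interest = £285,760.00.
Degree of financial leverage = EBIT / (EBIT − interest) = £2,846,000 / £2,560,240.00 = 1.1116.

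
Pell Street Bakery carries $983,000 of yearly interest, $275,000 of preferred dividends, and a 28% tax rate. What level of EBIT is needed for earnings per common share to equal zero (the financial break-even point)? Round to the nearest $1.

Grossing the preferred dividend up to pre-tax terms: $275,000 / (1 − 0.28) = $381,944.44.
Financial break-even EBIT = interest + D_p ÷ (1 − t) = $983,000 + $381,944.44 = $1,364,944.44.

$1,364,944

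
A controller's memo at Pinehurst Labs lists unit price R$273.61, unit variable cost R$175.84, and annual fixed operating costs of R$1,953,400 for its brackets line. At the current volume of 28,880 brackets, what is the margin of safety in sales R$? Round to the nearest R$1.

Contribution margin per unit = R$273.61 − R$175.84 = R$97.77. Break-even units = R$1,953,400 ÷ R$97.77 = 19,979.54; break-even revenue = 19,979.54 × R$273.61 = R$5,466,602.99.
Current sales = 28,880 × R$273.61 = R$7,901,856.80.
Margin of safety = R$7,901,856.80 − R$5,466,602.99 = R$2,435,254.

R$2,435,254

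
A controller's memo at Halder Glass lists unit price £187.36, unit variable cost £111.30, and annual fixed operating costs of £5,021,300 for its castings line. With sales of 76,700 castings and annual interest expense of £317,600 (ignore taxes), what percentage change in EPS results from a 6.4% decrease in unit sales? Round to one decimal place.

-75.4%

Contribution at this volume is 76,700 × £76.06 = £5,833,802.00.
EBIT = £5,833,802.00 − £5,021,300 = £812,502.00.
Interest = £317,600.00, so EBIT − I = £494,902.00.
Degree of combined leverage = contribution ÷ (EBIT − I) = £5,833,802.00 ÷ £494,902.00 = 11.7878.
%ΔEPS = DCL × %ΔSales = 11.7878 × -6.4% = -75.4%.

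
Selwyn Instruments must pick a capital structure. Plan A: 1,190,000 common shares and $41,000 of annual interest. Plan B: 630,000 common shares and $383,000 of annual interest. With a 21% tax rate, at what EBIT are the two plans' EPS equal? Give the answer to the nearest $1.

$767,750

At indifference, (EBIT − 41,000)(1 − t)/1,190,000 = (EBIT − 383,000)(1 − t)/630,000.
Cancelling (1 − t) and cross-multiplying: 630,000·(EBIT − 41,000) = 1,190,000·(EBIT − 383,000).
EBIT × (1,190,000 − 630,000) = 383,000 × 1,190,000 − 41,000 × 630,000 = 429,940,000,000, so EBIT = 429,940,000,000 ÷ 560,000 = 767,750.00.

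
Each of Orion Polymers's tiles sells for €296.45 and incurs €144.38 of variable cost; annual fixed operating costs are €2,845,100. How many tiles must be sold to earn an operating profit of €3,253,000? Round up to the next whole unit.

40,101 tiles

Contribution margin per unit = €296.45 − €144.38 = €152.07.
Need Q such that Q × €152.07 − €2,845,100 = €3,253,000, i.e. Q = €6,098,100 / €152.07 = 40,100.61 → 40,101.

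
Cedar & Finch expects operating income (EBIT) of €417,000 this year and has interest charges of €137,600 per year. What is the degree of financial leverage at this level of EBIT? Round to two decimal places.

1.49

Interest = €137,600.00.
DFL = EBIT ÷ (EBIT − I) = €417,000 ÷ (€417,000 − €137,600.00) = €417,000 ÷ €279,400.00 = 1.4925.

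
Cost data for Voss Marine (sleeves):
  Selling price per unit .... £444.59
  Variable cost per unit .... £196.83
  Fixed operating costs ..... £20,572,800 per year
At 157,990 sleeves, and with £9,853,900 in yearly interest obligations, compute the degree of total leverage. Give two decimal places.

4.49

Total contribution margin = 157,990 × £247.76 = £39,143,602.40.
Subtracting fixed costs: EBIT = £39,143,602.40 − £20,572,800 = £18,570,802.40. Interest = £9,853,900.00.
DOL = £39,143,602.40 ÷ £18,570,802.40 = 2.1078; DFL = £18,570,802.40 ÷ £8,716,902.40 = 2.1304.
Combined leverage = 2.1078 × 2.1304 = 4.4905.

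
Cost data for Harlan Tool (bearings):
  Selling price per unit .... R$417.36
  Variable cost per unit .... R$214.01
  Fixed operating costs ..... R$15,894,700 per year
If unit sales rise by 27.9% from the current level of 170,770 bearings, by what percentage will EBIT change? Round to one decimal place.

+51.4%

Contribution at this volume is 170,770 × R$203.35 = R$34,726,079.50.
Operating income = contribution − fixed costs = R$34,726,079.50 − R$15,894,700 = R$18,831,379.50.
So DOL = total CM / EBIT = R$34,726,079.50 / R$18,831,379.50 = 1.8441.
%ΔEBIT = DOL × %ΔSales = 1.8441 × +27.9% = +51.4%.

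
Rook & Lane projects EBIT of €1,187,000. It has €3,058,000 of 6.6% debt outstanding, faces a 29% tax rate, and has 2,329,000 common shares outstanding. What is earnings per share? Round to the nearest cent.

€0.30

Pre-tax income = €1,187,000 − €201,828.00 = €985,172.00.
After tax at 29%: net income = €985,172.00 × 0.71 = €699,472.12.
EPS = €699,472.12 ÷ 2,329,000 = €0.30.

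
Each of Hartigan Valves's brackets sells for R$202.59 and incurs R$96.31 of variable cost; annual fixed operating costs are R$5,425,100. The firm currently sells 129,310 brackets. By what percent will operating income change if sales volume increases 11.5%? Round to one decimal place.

Total contribution margin = 129,310 × R$106.28 = R$13,743,066.80.
EBIT = R$13,743,066.80 − R$5,425,100 = R$8,317,966.80.
So DOL = total CM / EBIT = R$13,743,066.80 / R$8,317,966.80 = 1.6522.
So EBIT moves 1.6522 × (+11.5%) = +19.0%.

+19.0%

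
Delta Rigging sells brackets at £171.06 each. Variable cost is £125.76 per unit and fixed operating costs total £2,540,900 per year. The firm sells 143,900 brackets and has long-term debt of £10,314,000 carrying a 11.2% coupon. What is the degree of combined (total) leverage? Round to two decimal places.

2.31

At 143,900 units, contribution = 143,900 × £45.30 = £6,518,670.00.
EBIT = £6,518,670.00 − £2,540,900 = £3,977,770.00. Interest = £1,155,168.00, so EBIT − I = £2,822,602.00.
DCL = contribution ÷ (EBIT − I) = £6,518,670.00 ÷ £2,822,602.00 = 2.3095.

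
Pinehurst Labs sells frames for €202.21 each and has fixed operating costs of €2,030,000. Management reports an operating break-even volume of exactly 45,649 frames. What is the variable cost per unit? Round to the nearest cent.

Contribution per unit must be FC / Q = €2,030,000 / 45,649 = €44.4698.
Variable cost per unit = €202.21 − €44.4698 = €157.74.

€157.74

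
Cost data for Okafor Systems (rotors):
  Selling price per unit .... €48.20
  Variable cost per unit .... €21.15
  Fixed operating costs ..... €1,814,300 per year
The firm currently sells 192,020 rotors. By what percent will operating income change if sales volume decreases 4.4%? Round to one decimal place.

-6.8%

At 192,020 units, contribution = 192,020 × €27.05 = €5,194,141.00.
EBIT = €5,194,141.00 − €1,814,300 = €3,379,841.00.
Degree of operating leverage = €5,194,141.00 / €3,379,841.00 = 1.5368.
%ΔEBIT = DOL × %ΔSales = 1.5368 × -4.4% = -6.8%.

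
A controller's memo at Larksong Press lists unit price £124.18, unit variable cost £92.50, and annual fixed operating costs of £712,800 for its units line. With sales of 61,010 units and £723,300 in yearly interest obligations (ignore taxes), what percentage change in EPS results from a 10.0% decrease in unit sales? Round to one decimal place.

At 61,010 units, contribution = 61,010 × £31.68 = £1,932,796.80.
Operating income = contribution − fixed costs = £1,932,796.80 − £712,800 = £1,219,996.80.
After interest of £723,300.00, pre-tax earnings = £496,696.80.
DCL = total CM / (EBIT − I) = £1,932,796.80 / £496,696.80 = 3.8913.
EPS therefore changes by 3.8913 × (-10.0%) = -38.9%.

-38.9%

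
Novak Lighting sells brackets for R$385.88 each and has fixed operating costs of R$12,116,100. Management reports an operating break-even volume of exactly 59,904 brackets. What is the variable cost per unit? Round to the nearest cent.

R$183.62

Contribution per unit must be FC / Q = R$12,116,100 / 59,904 = R$202.2586.
Variable cost per unit = R$385.88 − R$202.2586 = R$183.62.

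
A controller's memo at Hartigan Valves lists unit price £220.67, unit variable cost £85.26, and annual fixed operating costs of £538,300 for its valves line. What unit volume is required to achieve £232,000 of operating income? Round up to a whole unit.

5,689 valves

Each unit contributes £220.67 − £85.26 = £135.41.
Required volume = (fixed costs + target profit) ÷ CM = (£538,300 + £232,000) ÷ £135.41 = 5,688.65, so 5,689 valves.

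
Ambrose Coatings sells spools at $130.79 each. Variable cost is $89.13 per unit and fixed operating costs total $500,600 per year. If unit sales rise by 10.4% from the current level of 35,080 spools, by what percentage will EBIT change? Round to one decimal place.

+15.8%

At 35,080 units, contribution = 35,080 × $41.66 = $1,461,432.80.
EBIT = $1,461,432.80 − $500,600 = $960,832.80.
So DOL = total CM / EBIT = $1,461,432.80 / $960,832.80 = 1.5210.
So EBIT moves 1.5210 × (+10.4%) = +15.8%.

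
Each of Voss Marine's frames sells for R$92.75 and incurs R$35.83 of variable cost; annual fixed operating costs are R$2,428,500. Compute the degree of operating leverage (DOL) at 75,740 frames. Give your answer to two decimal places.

Contribution at this volume is 75,740 × R$56.92 = R$4,311,120.80.
EBIT = R$4,311,120.80 − R$2,428,500 = R$1,882,620.80.
So DOL = total CM / EBIT = R$4,311,120.80 / R$1,882,620.80 = 2.2900.

2.29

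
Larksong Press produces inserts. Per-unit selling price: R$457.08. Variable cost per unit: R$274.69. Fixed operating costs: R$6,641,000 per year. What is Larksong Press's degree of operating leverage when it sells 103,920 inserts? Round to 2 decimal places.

1.54

Total contribution margin = 103,920 × R$182.39 = R$18,953,968.80.
Subtracting fixed costs: EBIT = R$18,953,968.80 − R$6,641,000 = R$12,312,968.80.
DOL = contribution ÷ EBIT = R$18,953,968.80 ÷ R$12,312,968.80 = 1.5394.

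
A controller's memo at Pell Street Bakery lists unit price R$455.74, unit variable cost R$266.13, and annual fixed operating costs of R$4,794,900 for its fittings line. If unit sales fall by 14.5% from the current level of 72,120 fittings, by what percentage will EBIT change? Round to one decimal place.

At 72,120 units, contribution = 72,120 × R$189.61 = R$13,674,673.20.
Subtracting fixed costs: EBIT = R$13,674,673.20 − R$4,794,900 = R$8,879,773.20.
DOL = contribution ÷ EBIT = R$13,674,673.20 ÷ R$8,879,773.20 = 1.5400.
Operating income changes by 1.5400 × -14.5% = -22.3%.

-22.3%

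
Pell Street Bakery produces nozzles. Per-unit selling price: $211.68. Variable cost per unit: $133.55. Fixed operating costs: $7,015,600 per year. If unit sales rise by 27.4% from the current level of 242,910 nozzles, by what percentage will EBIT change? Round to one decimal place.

Contribution at this volume is 242,910 × $78.13 = $18,978,558.30.
Operating income = contribution − fixed costs = $18,978,558.30 − $7,015,600 = $11,962,958.30.
DOL = contribution ÷ EBIT = $18,978,558.30 ÷ $11,962,958.30 = 1.5864.
So EBIT moves 1.5864 × (+27.4%) = +43.5%.

+43.5%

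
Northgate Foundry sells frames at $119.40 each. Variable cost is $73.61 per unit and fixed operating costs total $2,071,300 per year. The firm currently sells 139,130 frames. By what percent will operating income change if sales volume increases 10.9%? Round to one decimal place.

At 139,130 units, contribution = 139,130 × $45.79 = $6,370,762.70.
Operating income = contribution − fixed costs = $6,370,762.70 − $2,071,300 = $4,299,462.70.
So DOL = total CM / EBIT = $6,370,762.70 / $4,299,462.70 = 1.4818.
%ΔEBIT = DOL × %ΔSales = 1.4818 × +10.9% = +16.2%.

+16.2%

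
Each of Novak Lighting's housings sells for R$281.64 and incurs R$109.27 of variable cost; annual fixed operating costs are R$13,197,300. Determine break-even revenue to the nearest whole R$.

R$21,563,425

CM per unit = R$281.64 − R$109.27 = R$172.37; CM ratio = R$172.37 / R$281.64 = 0.6120.
Break-even revenue = fixed costs × price ÷ CM = R$13,197,300 × R$281.64 ÷ R$172.37 = R$21,563,425.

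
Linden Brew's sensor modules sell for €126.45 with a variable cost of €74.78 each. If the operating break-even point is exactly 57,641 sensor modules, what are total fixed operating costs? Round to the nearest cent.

€2,978,310.47

Contribution margin per unit = €126.45 − €74.78 = €51.67.
Since BE = FC / CM, FC = 57,641 × €51.67 = €2,978,310.47.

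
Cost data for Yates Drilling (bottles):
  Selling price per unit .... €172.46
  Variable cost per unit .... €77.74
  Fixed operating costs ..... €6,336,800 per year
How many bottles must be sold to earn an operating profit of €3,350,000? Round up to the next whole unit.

Contribution margin per unit = €172.46 − €77.74 = €94.72.
Need Q such that Q × €94.72 − €6,336,800 = €3,350,000, i.e. Q = €9,686,800 / €94.72 = 102,267.74 → 102,268.

102,268 bottles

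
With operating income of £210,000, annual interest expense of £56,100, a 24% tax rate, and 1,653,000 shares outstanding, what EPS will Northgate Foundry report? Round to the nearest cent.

Interest = £56,100.00, so EBT = £210,000 − £56,100.00 = £153,900.00.
After tax at 24%: net income = £153,900.00 × 0.76 = £116,964.00.
Per share: £116,964.00 / 1,653,000 shares = £0.07.

£0.07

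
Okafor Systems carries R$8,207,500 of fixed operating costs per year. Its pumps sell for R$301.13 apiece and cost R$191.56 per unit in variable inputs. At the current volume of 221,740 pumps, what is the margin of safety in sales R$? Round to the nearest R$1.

R$44,215,986

Each unit contributes R$301.13 − R$191.56 = R$109.57. Break-even units = R$8,207,500 ÷ R$109.57 = 74,906.45; break-even revenue = 74,906.45 × R$301.13 = R$22,556,580.04.
Actual sales revenue = 221,740 × R$301.13 = R$66,772,566.20.
Margin of safety = R$66,772,566.20 − R$22,556,580.04 = R$44,215,986.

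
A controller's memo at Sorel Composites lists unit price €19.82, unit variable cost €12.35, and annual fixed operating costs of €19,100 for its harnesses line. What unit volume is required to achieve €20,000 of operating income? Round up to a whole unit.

Unit CM = price − variable cost = €19.82 − €12.35 = €7.47.
Need Q such that Q × €7.47 − €19,100 = €20,000, i.e. Q = €39,100 / €7.47 = 5,234.27 → 5,235.

5,235 harnesses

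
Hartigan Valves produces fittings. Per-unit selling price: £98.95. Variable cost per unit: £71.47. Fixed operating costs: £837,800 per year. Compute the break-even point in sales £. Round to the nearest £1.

£3,016,751

Contribution margin per unit = £98.95 − £71.47 = £27.48, a CM ratio of £27.48 ÷ £98.95 = 0.2777.
Break-even sales = FC ÷ CM ratio = £837,800 × £98.95 / £27.48 = £3,016,751.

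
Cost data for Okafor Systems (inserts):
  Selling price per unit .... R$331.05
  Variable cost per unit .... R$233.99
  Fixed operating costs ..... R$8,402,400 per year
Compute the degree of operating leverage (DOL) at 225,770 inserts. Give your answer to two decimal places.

1.62

Contribution at this volume is 225,770 × R$97.06 = R$21,913,236.20.
Operating income = contribution − fixed costs = R$21,913,236.20 − R$8,402,400 = R$13,510,836.20.
Degree of operating leverage = R$21,913,236.20 / R$13,510,836.20 = 1.6219.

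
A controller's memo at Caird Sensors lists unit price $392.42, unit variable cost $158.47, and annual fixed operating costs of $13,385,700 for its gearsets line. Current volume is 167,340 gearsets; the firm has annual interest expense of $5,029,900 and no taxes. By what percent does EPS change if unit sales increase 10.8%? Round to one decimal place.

+20.4%

Contribution at this volume is 167,340 × $233.95 = $39,149,193.00.
EBIT = $39,149,193.00 − $13,385,700 = $25,763,493.00.
Interest = $5,029,900.00, so EBIT − I = $20,733,593.00.
DCL = total CM / (EBIT − I) = $39,149,193.00 / $20,733,593.00 = 1.8882.
%ΔEPS = DCL × %ΔSales = 1.8882 × +10.8% = +20.4%.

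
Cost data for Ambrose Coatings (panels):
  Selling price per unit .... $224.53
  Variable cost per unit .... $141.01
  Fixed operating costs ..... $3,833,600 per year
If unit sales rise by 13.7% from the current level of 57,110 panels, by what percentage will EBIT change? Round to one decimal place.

+69.8%

At 57,110 units, contribution = 57,110 × $83.52 = $4,769,827.20.
EBIT = $4,769,827.20 − $3,833,600 = $936,227.20.
Degree of operating leverage = $4,769,827.20 / $936,227.20 = 5.0947.
So EBIT moves 5.0947 × (+13.7%) = +69.8%.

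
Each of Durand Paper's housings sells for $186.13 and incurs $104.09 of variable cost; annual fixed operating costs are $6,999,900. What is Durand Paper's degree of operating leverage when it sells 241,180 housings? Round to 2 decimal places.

At 241,180 units, contribution = 241,180 × $82.04 = $19,786,407.20.
Operating income = contribution − fixed costs = $19,786,407.20 − $6,999,900 = $12,786,507.20.
So DOL = total CM / EBIT = $19,786,407.20 / $12,786,507.20 = 1.5474.

1.55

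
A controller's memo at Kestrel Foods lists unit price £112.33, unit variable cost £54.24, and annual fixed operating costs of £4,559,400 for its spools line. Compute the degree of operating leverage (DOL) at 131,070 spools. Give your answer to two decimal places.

2.49

At 131,070 units, contribution = 131,070 × £58.09 = £7,613,856.30.
EBIT = £7,613,856.30 − £4,559,400 = £3,054,456.30.
Degree of operating leverage = £7,613,856.30 / £3,054,456.30 = 2.4927.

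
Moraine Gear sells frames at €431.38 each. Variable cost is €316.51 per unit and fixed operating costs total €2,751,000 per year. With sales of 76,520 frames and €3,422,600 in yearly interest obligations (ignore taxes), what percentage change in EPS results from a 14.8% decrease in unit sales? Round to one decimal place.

-49.7%

Contribution at this volume is 76,520 × €114.87 = €8,789,852.40.
Operating income = contribution − fixed costs = €8,789,852.40 − €2,751,000 = €6,038,852.40.
Interest = €3,422,600.00, so EBIT − I = €2,616,252.40.
DCL = total CM / (EBIT − I) = €8,789,852.40 / €2,616,252.40 = 3.3597.
%ΔEPS = DCL × %ΔSales = 3.3597 × -14.8% = -49.7%.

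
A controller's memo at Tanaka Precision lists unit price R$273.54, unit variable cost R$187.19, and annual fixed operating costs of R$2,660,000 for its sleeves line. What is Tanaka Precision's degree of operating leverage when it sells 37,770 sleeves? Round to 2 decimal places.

5.42

Total contribution margin = 37,770 × R$86.35 = R$3,261,439.50.
Subtracting fixed costs: EBIT = R$3,261,439.50 − R$2,660,000 = R$601,439.50.
DOL = contribution ÷ EBIT = R$3,261,439.50 ÷ R$601,439.50 = 5.4227.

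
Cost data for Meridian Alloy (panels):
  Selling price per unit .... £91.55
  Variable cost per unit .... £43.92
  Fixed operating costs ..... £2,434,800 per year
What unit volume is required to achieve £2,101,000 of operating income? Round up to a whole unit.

Each unit contributes £91.55 − £43.92 = £47.63.
Units = (FC + target) / CM = (£2,434,800 + £2,101,000) / £47.63 = 95,229.90, so 95,230 panels.

95,230 panels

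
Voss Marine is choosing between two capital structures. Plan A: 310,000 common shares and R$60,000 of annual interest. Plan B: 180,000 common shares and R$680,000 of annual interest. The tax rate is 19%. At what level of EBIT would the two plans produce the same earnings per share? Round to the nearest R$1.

R$1,538,462

At indifference, (EBIT − 60,000)(1 − t)/310,000 = (EBIT − 680,000)(1 − t)/180,000.
Cancelling (1 − t) and cross-multiplying: 180,000·(EBIT − 60,000) = 310,000·(EBIT − 680,000).
Solving, EBIT = (680,000·310,000 − 60,000·180,000) / (310,000 − 180,000) = 200,000,000,000 / 130,000 = 1,538,461.54.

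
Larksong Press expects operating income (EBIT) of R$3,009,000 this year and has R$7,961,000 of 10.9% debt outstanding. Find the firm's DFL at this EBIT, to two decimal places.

1.41

Interest = R$867,749.00.
Degree of financial leverage = EBIT / (EBIT − interest) = R$3,009,000 / R$2,141,251.00 = 1.4053.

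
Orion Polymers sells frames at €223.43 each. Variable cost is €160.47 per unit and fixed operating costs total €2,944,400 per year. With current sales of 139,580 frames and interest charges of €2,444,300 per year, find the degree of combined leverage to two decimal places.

2.59

Contribution at this volume is 139,580 × €62.96 = €8,787,956.80.
Subtracting fixed costs: EBIT = €8,787,956.80 − €2,944,400 = €5,843,556.80. Interest = €2,444,300.00.
DOL = €8,787,956.80 ÷ €5,843,556.80 = 1.5039; DFL = €5,843,556.80 ÷ €3,399,256.80 = 1.7191.
Combined leverage = 1.5039 × 1.7191 = 2.5854.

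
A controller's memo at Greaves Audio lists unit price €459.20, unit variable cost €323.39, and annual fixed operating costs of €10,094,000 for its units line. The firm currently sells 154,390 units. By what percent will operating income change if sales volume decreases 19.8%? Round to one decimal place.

-38.2%

At 154,390 units, contribution = 154,390 × €135.81 = €20,967,705.90.
Subtracting fixed costs: EBIT = €20,967,705.90 − €10,094,000 = €10,873,705.90.
So DOL = total CM / EBIT = €20,967,705.90 / €10,873,705.90 = 1.9283.
%ΔEBIT = DOL × %ΔSales = 1.9283 × -19.8% = -38.2%.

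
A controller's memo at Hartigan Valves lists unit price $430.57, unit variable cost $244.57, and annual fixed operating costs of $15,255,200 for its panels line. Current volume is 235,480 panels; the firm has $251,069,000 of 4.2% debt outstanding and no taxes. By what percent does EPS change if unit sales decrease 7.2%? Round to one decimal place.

Contribution at this volume is 235,480 × $186.00 = $43,799,280.00.
EBIT = $43,799,280.00 − $15,255,200 = $28,544,080.00.
After interest of $10,544,898.00, pre-tax earnings = $17,999,182.00.
Degree of combined leverage = contribution ÷ (EBIT − I) = $43,799,280.00 ÷ $17,999,182.00 = 2.4334.
EPS therefore changes by 2.4334 × (-7.2%) = -17.5%.

-17.5%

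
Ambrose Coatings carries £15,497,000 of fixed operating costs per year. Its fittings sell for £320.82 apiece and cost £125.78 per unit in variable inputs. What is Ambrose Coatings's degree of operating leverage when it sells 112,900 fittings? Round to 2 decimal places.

3.38

Contribution at this volume is 112,900 × £195.04 = £22,020,016.00.
Operating income = contribution − fixed costs = £22,020,016.00 − £15,497,000 = £6,523,016.00.
Degree of operating leverage = £22,020,016.00 / £6,523,016.00 = 3.3757.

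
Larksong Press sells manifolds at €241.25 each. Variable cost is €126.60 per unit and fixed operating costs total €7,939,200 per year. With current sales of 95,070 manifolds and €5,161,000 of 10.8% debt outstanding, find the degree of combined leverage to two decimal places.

4.54

Contribution at this volume is 95,070 × €114.65 = €10,899,775.50.
Subtracting fixed costs: EBIT = €10,899,775.50 − €7,939,200 = €2,960,575.50. Interest = €557,388.00.
DOL = €10,899,775.50 ÷ €2,960,575.50 = 3.6816; DFL = €2,960,575.50 ÷ €2,403,187.50 = 1.2319.
DCL = DOL × DFL = 3.6816 × 1.2319 = 4.5354.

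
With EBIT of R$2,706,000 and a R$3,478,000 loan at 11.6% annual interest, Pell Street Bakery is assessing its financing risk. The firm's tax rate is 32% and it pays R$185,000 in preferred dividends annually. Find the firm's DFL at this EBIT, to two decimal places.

Annual interest charges come to R$403,448.00.
Pre-tax preferred-dividend burden = R$185,000 ÷ (1 − 0.32) = R$272,058.82.
DFL = EBIT ÷ [EBIT − I − D_p/(1−t)] = R$2,706,000 ÷ [R$2,706,000 − R$403,448.00 − R$272,058.82] = R$2,706,000 ÷ R$2,030,493.18 = 1.3327.

1.33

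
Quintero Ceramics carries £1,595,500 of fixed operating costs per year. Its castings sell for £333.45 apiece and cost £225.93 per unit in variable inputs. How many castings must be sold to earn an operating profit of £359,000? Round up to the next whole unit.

Each unit contributes £333.45 − £225.93 = £107.52.
Required volume = (fixed costs + target profit) ÷ CM = (£1,595,500 + £359,000) ÷ £107.52 = 18,178.01, so 18,179 castings.

18,179 castings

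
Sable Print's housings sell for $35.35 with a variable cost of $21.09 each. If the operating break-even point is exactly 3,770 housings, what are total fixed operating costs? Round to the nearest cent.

Contribution margin per unit = $35.35 − $21.09 = $14.26.
Fixed costs = break-even units × CM = 3,770 × $14.26 = $53,760.20.

$53,760.20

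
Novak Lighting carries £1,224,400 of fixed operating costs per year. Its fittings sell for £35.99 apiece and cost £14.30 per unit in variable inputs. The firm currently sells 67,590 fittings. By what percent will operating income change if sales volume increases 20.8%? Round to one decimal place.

Contribution at this volume is 67,590 × £21.69 = £1,466,027.10.
Subtracting fixed costs: EBIT = £1,466,027.10 − £1,224,400 = £241,627.10.
So DOL = total CM / EBIT = £1,466,027.10 / £241,627.10 = 6.0673.
Operating income changes by 6.0673 × +20.8% = +126.2%.

+126.2%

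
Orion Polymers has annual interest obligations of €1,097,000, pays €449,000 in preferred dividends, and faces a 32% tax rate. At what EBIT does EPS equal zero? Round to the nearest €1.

€1,757,294

Grossing the preferred dividend up to pre-tax terms: €449,000 / (1 − 0.32) = €660,294.12.
Financial break-even EBIT = interest + D_p ÷ (1 − t) = €1,097,000 + €660,294.12 = €1,757,294.12.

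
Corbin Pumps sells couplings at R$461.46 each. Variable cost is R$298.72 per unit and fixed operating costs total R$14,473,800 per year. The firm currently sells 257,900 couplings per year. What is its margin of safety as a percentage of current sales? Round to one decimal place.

Each unit contributes R$461.46 − R$298.72 = R$162.74. Break-even units = R$14,473,800 ÷ R$162.74 = 88,938.18; break-even revenue = 88,938.18 × R$461.46 = R$41,041,414.21.
Current sales = 257,900 × R$461.46 = R$119,010,534.00.
Margin of safety = (R$119,010,534.00 − R$41,041,414.21) ÷ R$119,010,534.00 = 65.5%.

65.5%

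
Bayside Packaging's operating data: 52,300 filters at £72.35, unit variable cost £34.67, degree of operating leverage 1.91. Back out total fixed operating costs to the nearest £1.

£938,903

Contribution at this volume is 52,300 × £37.68 = £1,970,664.00.
DOL = contribution / EBIT, so EBIT = £1,970,664.00 / 1.91 = £1,031,761.26.
Fixed costs = CM − EBIT = £1,970,664.00 − £1,031,761.26 = £938,903.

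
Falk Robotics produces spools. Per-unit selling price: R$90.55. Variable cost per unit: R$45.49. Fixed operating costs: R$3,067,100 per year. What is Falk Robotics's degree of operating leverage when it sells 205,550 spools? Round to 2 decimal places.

1.50

At 205,550 units, contribution = 205,550 × R$45.06 = R$9,262,083.00.
Subtracting fixed costs: EBIT = R$9,262,083.00 − R$3,067,100 = R$6,194,983.00.
Degree of operating leverage = R$9,262,083.00 / R$6,194,983.00 = 1.4951.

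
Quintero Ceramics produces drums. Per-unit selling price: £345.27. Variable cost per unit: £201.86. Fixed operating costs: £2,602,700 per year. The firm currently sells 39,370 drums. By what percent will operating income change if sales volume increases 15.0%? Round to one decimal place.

At 39,370 units, contribution = 39,370 × £143.41 = £5,646,051.70.
Subtracting fixed costs: EBIT = £5,646,051.70 − £2,602,700 = £3,043,351.70.
So DOL = total CM / EBIT = £5,646,051.70 / £3,043,351.70 = 1.8552.
So EBIT moves 1.8552 × (+15.0%) = +27.8%.

+27.8%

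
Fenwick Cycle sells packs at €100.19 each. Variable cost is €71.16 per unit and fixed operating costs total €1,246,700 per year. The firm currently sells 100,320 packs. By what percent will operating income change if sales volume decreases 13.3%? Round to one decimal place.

Total contribution margin = 100,320 × €29.03 = €2,912,289.60.
Operating income = contribution − fixed costs = €2,912,289.60 − €1,246,700 = €1,665,589.60.
So DOL = total CM / EBIT = €2,912,289.60 / €1,665,589.60 = 1.7485.
%ΔEBIT = DOL × %ΔSales = 1.7485 × -13.3% = -23.3%.

-23.3%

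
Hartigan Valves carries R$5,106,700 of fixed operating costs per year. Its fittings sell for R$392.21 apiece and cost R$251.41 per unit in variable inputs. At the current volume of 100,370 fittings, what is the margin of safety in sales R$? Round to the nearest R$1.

R$25,140,984

Contribution margin per unit = R$392.21 − R$251.41 = R$140.80. Break-even units = R$5,106,700 ÷ R$140.80 = 36,269.18; break-even revenue = 36,269.18 × R$392.21 = R$14,225,133.57.
Current sales = 100,370 × R$392.21 = R$39,366,117.70.
Margin of safety = R$39,366,117.70 − R$14,225,133.57 = R$25,140,984.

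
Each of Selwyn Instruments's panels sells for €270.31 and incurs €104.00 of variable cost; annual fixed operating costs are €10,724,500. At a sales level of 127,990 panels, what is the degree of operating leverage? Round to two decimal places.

2.02

Contribution at this volume is 127,990 × €166.31 = €21,286,016.90.
Subtracting fixed costs: EBIT = €21,286,016.90 − €10,724,500 = €10,561,516.90.
Degree of operating leverage = €21,286,016.90 / €10,561,516.90 = 2.0154.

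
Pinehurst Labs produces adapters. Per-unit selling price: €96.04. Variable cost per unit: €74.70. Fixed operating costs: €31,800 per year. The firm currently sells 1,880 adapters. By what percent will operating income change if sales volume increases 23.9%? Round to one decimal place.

+115.3%

At 1,880 units, contribution = 1,880 × €21.34 = €40,119.20.
Operating income = contribution − fixed costs = €40,119.20 − €31,800 = €8,319.20.
Degree of operating leverage = €40,119.20 / €8,319.20 = 4.8225.
Operating income changes by 4.8225 × +23.9% = +115.3%.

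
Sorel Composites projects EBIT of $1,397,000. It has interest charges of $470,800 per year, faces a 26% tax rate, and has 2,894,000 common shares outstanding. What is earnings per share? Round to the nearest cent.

$0.24

Pre-tax income = $1,397,000 − $470,800.00 = $926,200.00.
Net income = $926,200.00 × (1 − 0.26) = $685,388.00.
EPS = $685,388.00 ÷ 2,894,000 = $0.24.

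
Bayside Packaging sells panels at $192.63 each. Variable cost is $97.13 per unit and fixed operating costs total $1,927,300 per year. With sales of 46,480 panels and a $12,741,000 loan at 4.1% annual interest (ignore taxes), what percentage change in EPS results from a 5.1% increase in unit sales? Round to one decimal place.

Contribution at this volume is 46,480 × $95.50 = $4,438,840.00.
Operating income = contribution − fixed costs = $4,438,840.00 − $1,927,300 = $2,511,540.00.
After interest of $522,381.00, pre-tax earnings = $1,989,159.00.
DCL = total CM / (EBIT − I) = $4,438,840.00 / $1,989,159.00 = 2.2315.
EPS therefore changes by 2.2315 × (+5.1%) = +11.4%.

+11.4%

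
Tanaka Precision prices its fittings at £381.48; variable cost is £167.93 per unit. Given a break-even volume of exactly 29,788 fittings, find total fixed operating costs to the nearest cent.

£6,361,227.40

Each unit contributes £381.48 − £167.93 = £213.55.
Fixed costs = break-even units × CM = 29,788 × £213.55 = £6,361,227.40.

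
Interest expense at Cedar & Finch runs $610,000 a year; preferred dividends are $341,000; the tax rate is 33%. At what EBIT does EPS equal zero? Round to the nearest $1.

$1,118,955

Grossing the preferred dividend up to pre-tax terms: $341,000 / (1 − 0.33) = $508,955.22.
EPS = 0 when EBIT covers interest plus the pre-tax preferred burden: $610,000 + $508,955.22 = $1,118,955.22.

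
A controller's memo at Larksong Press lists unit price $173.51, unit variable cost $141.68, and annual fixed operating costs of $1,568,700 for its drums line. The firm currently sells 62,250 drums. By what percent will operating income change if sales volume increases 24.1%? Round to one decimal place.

Contribution at this volume is 62,250 × $31.83 = $1,981,417.50.
EBIT = $1,981,417.50 − $1,568,700 = $412,717.50.
DOL = contribution ÷ EBIT = $1,981,417.50 ÷ $412,717.50 = 4.8009.
%ΔEBIT = DOL × %ΔSales = 4.8009 × +24.1% = +115.7%.

+115.7%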